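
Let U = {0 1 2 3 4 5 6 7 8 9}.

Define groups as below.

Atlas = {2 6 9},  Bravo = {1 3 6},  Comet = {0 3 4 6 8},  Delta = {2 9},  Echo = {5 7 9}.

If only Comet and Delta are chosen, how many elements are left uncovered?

3

Union of Comet, Delta = {0, 2, 3, 4, 6, 8, 9}.
Not covered: 1, 5, 7 — 3 elements.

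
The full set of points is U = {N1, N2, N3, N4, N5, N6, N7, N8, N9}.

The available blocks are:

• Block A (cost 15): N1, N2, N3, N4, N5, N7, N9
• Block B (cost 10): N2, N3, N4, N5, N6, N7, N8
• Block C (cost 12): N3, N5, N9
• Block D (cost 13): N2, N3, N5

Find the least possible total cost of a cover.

A, B together cover every point (A ∪ B = {N1, N2, N3, N4, N5, N6, N7, N8, N9}); total cost 15 + 10 = 25.
No covering selection has total cost below 25.

25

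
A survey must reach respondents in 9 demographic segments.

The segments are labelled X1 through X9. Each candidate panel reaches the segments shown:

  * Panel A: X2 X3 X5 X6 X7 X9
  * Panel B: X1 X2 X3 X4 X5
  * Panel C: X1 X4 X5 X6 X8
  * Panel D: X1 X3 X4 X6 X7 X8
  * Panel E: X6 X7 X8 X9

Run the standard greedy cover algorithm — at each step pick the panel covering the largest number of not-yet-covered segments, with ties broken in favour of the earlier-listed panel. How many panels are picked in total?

2

Greedy: pick A (covers 6 new) → pick C (covers 3 new). Total picks: 2.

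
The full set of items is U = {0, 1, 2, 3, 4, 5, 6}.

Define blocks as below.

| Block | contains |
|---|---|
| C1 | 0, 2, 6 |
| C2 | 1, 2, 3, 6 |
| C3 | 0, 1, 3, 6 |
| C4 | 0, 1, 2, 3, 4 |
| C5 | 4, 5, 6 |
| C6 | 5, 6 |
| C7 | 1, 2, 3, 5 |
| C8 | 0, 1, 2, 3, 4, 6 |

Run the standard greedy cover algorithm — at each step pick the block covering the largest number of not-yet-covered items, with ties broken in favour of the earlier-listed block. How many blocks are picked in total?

2

Greedy: pick C8 (covers 6 new) → pick C5 (covers 1 new). Total picks: 2.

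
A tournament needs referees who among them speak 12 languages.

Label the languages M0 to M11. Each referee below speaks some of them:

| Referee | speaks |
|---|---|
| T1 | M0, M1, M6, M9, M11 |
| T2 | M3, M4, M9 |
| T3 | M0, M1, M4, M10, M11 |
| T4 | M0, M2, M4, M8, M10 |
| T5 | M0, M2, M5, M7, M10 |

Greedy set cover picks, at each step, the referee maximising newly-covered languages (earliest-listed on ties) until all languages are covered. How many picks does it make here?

Greedy: pick T1 (covers 5 new) → pick T4 (covers 4 new) → pick T5 (covers 2 new) → pick T2 (covers 1 new). Total picks: 4.

4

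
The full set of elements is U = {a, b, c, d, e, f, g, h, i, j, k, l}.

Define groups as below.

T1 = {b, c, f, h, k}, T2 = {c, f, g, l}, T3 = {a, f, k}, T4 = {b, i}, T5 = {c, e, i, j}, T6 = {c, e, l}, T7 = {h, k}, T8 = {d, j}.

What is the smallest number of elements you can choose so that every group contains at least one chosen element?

Take T = {b, c, d, k}. Each listed group contains at least one of these, so T is a hitting set of size 4.
The groups T2, T4, T7, T8 are pairwise disjoint, so any hitting set needs a separate element for each — at least 4. Hence 4 is optimal.

4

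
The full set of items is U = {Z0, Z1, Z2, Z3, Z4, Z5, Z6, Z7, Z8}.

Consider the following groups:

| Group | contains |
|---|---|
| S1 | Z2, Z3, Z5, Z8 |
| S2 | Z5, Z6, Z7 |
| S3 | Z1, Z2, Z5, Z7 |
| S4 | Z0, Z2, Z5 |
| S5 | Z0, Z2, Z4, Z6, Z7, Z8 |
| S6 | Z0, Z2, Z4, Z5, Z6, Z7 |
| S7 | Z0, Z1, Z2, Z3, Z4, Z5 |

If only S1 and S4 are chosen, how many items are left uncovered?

4

Union of S1, S4 = {Z0, Z2, Z3, Z5, Z8}.
Not covered: Z1, Z4, Z6, Z7 — 4 items.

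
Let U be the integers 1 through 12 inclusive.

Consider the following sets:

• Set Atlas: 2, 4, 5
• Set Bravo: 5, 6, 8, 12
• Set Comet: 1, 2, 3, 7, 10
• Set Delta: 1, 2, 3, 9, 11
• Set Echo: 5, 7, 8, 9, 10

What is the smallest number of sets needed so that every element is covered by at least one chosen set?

4

Atlas, Bravo, Delta, and Echo cover everything between them: the union {1, 2, 3, 4, 5, 6, 7, 8, 9, 10, 11, 12} is all of U.
Only Atlas contains 4, so Atlas is forced; the remaining 9 elements need at least 3 more sets (each remaining set adds at most 4) — so at least 4 sets are needed, and 4 is optimal.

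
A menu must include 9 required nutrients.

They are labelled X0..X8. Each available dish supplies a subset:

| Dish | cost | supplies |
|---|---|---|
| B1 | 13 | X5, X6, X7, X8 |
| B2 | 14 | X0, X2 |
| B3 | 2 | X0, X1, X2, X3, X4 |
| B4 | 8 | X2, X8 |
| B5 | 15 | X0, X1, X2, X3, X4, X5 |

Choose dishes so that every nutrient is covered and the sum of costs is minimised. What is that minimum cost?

B1, B3 together cover every nutrient (B1 ∪ B3 = {X0, X1, X2, X3, X4, X5, X6, X7, X8}); total cost 13 + 2 = 15.
No covering selection has total cost below 15.

15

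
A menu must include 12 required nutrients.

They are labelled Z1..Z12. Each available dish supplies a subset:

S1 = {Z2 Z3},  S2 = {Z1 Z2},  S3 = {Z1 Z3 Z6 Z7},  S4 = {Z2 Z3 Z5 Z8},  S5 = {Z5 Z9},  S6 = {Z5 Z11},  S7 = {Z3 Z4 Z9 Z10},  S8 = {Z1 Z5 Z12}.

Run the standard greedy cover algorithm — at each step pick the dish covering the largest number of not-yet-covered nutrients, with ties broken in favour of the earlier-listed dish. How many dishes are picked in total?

Greedy: pick S3 (covers 4 new) → pick S4 (covers 3 new) → pick S7 (covers 3 new) → pick S6 (covers 1 new) → pick S8 (covers 1 new). Total picks: 5.

5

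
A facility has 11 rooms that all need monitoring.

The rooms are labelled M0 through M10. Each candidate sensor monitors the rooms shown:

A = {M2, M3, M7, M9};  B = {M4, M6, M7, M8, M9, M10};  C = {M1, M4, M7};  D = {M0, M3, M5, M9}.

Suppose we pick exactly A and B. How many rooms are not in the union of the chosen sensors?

Union of A, B = {M2, M3, M4, M6, M7, M8, M9, M10}.
Not covered: M0, M1, M5 — 3 rooms.

3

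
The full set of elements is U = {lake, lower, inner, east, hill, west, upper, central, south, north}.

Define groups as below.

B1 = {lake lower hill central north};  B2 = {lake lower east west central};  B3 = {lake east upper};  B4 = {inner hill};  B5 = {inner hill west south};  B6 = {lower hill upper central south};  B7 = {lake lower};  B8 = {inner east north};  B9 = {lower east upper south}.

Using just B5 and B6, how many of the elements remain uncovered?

Union of B5, B6 = {lower, inner, hill, west, upper, central, south}.
Not covered: lake, east, north — 3 elements.

3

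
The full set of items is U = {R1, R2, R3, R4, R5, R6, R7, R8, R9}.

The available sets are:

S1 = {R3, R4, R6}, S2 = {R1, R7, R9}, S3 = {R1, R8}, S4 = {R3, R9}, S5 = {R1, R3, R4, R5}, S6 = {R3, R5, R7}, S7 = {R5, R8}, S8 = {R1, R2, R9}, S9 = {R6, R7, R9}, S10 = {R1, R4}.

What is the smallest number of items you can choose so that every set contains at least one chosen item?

4

H = {R1, R3, R5, R6} meets every set (each contains at least one member of H), and |H| = 4.
No choice of 3 items meets every set, so 4 is the minimum.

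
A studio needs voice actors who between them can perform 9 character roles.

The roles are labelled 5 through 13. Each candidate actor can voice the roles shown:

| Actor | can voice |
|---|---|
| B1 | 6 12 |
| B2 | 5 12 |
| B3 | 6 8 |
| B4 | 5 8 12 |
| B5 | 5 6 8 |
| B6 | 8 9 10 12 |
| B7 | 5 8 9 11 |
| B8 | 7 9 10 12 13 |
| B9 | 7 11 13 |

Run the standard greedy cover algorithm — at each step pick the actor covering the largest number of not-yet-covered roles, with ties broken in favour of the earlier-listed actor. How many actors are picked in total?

3

Greedy: pick B8 (covers 5 new) → pick B5 (covers 3 new) → pick B7 (covers 1 new). Total picks: 3.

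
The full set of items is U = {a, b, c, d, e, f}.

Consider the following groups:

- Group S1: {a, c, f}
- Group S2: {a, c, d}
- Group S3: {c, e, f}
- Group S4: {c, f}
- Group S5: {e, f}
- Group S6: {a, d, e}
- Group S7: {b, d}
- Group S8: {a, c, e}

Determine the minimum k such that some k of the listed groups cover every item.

3

S3 and S6 and S7 together: S3 ∪ S6 ∪ S7 = {a, b, c, d, e, f} — every item is covered.
Only S7 contains b, so S7 is forced; the remaining 4 items need at least 2 more groups (each remaining group adds at most 3) — so at least 3 groups are needed, and 3 is optimal.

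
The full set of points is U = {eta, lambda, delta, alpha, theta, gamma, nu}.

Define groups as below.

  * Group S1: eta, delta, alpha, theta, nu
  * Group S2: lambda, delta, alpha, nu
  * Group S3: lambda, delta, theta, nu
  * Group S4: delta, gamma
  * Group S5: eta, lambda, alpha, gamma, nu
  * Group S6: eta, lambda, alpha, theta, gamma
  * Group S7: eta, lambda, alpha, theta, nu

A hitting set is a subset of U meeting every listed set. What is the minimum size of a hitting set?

2

Take H = {lambda, delta}. Each listed group contains at least one of these, so H is a hitting set of size 2.
The groups S4, S7 are pairwise disjoint, so any hitting set needs a separate point for each — at least 2. Hence 2 is optimal.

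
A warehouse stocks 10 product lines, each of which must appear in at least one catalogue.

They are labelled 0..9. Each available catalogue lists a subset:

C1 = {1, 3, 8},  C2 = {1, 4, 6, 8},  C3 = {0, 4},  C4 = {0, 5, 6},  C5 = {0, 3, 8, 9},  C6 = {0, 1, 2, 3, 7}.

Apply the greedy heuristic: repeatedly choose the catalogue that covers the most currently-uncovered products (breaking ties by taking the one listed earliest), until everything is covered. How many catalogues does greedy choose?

4

Greedy: pick C6 (covers 5 new) → pick C2 (covers 3 new) → pick C4 (covers 1 new) → pick C5 (covers 1 new). Total picks: 4.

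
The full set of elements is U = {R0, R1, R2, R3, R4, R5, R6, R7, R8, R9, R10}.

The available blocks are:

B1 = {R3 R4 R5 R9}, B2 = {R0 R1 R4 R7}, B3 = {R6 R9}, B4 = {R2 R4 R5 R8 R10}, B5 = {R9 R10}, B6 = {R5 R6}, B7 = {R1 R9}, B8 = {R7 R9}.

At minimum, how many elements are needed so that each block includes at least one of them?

3

The 3 elements {R5, R7, R9} hit every block.
The blocks B2, B5, B6 are pairwise disjoint, so any hitting set needs a separate element for each — at least 3. Hence 3 is optimal.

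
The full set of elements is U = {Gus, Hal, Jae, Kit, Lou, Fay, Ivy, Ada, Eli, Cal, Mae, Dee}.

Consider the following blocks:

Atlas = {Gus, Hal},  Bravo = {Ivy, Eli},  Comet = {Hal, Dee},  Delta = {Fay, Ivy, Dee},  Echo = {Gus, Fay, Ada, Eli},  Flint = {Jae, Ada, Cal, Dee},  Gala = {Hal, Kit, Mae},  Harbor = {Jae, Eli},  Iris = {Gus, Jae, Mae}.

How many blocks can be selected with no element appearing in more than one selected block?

3

Bravo, Comet, Iris are pairwise disjoint (Bravo={Ivy,Eli}; Comet={Hal,Dee}; Iris={Gus,Jae,Mae}).
Every remaining block overlaps one of these, and no 4 of the listed blocks are pairwise disjoint, so 3 is the maximum.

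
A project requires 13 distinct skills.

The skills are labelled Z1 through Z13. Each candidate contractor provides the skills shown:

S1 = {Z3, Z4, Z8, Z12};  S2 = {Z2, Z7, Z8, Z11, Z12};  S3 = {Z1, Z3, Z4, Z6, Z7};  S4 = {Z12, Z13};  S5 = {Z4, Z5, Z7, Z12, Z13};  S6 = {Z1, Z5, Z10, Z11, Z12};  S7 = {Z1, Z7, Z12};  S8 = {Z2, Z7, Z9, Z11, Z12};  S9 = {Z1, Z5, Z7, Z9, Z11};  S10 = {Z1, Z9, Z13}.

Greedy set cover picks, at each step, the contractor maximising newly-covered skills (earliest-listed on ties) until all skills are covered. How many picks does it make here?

Greedy: pick S2 (covers 5 new) → pick S3 (covers 4 new) → pick S5 (covers 2 new) → pick S6 (covers 1 new) → pick S8 (covers 1 new). Total picks: 5.
(The true minimum cover uses only 4 contractors, so greedy is not optimal here.)

5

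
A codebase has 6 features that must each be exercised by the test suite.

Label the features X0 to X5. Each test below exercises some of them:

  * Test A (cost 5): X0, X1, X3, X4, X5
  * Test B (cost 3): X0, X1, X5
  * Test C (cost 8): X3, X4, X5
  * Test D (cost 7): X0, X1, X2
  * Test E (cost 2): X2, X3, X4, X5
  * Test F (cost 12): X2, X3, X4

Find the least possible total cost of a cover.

B, E together cover every feature (B ∪ E = {X0, X1, X2, X3, X4, X5}); total cost 3 + 2 = 5.
No covering selection has total cost below 5.

5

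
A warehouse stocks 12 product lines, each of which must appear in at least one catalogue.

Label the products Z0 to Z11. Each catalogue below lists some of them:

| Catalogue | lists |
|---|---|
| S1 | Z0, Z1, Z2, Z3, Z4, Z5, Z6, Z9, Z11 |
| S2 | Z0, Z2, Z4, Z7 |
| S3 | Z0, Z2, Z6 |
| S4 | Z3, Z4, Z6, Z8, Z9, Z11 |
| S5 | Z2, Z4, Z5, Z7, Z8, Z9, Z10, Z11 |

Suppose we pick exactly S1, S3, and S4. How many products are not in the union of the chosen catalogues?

Union of S1, S3, S4 = {Z0, Z1, Z2, Z3, Z4, Z5, Z6, Z8, Z9, Z11}.
Not covered: Z7, Z10 — 2 products.

2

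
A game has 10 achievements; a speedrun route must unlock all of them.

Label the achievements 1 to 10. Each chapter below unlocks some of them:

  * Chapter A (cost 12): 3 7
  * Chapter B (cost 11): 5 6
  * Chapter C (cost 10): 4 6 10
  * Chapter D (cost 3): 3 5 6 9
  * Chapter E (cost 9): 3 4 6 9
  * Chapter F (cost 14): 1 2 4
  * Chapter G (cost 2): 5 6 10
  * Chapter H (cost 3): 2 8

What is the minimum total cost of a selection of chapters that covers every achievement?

A, D, F, G, H together cover every achievement (A ∪ D ∪ F ∪ G ∪ H = {1, 2, 3, 4, 5, 6, 7, 8, 9, 10}); total cost 12 + 3 + 14 + 2 + 3 = 34.
No covering selection has total cost below 34.

34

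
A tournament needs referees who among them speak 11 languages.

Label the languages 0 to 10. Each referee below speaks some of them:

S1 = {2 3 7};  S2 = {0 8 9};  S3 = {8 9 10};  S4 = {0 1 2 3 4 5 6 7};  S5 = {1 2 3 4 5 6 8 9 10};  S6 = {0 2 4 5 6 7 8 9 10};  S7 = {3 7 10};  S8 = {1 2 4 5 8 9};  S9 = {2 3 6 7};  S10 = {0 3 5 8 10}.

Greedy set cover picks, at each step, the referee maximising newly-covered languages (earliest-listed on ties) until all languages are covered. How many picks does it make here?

2

Greedy: pick S5 (covers 9 new) → pick S4 (covers 2 new). Total picks: 2.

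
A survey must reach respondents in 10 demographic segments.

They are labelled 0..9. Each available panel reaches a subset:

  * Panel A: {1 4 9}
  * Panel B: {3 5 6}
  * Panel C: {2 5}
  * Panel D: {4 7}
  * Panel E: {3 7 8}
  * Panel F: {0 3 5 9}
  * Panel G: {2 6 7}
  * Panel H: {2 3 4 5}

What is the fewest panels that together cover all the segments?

A and E and F and G together: A ∪ E ∪ F ∪ G = {0, 1, 2, 3, 4, 5, 6, 7, 8, 9} — every segment is covered.
Only A contains 1, so A is forced; the remaining 7 segments need at least 3 more panels (each remaining panel adds at most 3) — so at least 4 panels are needed, and 4 is optimal.

4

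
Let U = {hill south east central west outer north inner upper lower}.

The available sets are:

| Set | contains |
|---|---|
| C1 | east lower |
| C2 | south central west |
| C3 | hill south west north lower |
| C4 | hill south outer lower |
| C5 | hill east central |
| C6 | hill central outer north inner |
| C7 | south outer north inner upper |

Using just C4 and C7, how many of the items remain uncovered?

Union of C4, C7 = {hill, south, outer, north, inner, upper, lower}.
Not covered: east, central, west — 3 items.

3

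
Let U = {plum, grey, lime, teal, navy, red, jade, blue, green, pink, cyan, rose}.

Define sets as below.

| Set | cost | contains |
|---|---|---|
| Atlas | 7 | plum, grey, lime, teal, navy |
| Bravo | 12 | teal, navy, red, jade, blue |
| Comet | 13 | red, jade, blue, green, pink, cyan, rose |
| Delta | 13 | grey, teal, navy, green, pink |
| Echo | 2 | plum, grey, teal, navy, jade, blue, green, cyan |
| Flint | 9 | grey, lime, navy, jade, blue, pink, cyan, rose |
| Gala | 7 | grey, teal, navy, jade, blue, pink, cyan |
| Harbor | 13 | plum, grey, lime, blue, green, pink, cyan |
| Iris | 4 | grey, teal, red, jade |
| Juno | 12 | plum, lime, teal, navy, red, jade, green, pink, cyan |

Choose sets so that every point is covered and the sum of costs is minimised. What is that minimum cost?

Echo, Flint, Iris together cover every point (Echo ∪ Flint ∪ Iris = {plum, grey, lime, teal, navy, red, jade, blue, green, pink, cyan, rose}); total cost 2 + 9 + 4 = 15.
No covering selection has total cost below 15.

15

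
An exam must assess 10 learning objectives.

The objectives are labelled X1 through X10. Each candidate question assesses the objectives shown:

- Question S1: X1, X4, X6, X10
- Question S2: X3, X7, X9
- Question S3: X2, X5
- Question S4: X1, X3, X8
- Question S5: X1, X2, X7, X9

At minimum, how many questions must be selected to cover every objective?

Take {S1, S3, S4, S5}. Their union is {X1, X2, X3, X4, X5, X6, X7, X8, X9, X10}, which is all 10 objectives.
Only S4 contains X8, so S4 is forced; the remaining 7 objectives need at least 3 more questions (each remaining question adds at most 3) — so at least 4 questions are needed, and 4 is optimal.

4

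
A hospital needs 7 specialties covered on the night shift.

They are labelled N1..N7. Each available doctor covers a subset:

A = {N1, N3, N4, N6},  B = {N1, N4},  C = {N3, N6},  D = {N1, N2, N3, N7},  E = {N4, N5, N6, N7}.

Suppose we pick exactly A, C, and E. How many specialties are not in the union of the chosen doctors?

Union of A, C, E = {N1, N3, N4, N5, N6, N7}.
Not covered: N2 — 1 specialty.

1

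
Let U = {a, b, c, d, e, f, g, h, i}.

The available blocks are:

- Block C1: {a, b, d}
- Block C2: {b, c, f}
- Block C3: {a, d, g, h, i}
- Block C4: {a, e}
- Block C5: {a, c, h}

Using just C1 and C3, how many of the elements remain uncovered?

Union of C1, C3 = {a, b, d, g, h, i}.
Not covered: c, e, f — 3 elements.

3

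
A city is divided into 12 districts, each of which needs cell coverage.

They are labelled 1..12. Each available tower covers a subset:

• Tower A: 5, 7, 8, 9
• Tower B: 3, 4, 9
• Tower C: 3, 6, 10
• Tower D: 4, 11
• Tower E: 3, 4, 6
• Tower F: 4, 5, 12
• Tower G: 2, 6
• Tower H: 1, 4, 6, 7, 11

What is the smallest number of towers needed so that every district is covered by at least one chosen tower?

Take {A, C, F, G, H}. Their union is {1, 2, 3, 4, 5, 6, 7, 8, 9, 10, 11, 12}, which is all 12 districts.
No 4 of the 8 towers cover everything (all 70 combinations miss at least one district), so 5 is optimal.

5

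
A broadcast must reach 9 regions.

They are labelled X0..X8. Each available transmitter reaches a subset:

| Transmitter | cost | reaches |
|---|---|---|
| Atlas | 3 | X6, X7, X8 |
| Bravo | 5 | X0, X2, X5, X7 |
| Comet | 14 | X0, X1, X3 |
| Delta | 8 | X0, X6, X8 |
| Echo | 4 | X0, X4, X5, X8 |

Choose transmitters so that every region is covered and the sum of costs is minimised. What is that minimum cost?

26

Atlas, Bravo, Comet, Echo together cover every region (Atlas ∪ Bravo ∪ Comet ∪ Echo = {X0, X1, X2, X3, X4, X5, X6, X7, X8}); total cost 3 + 5 + 14 + 4 = 26.
No covering selection has total cost below 26.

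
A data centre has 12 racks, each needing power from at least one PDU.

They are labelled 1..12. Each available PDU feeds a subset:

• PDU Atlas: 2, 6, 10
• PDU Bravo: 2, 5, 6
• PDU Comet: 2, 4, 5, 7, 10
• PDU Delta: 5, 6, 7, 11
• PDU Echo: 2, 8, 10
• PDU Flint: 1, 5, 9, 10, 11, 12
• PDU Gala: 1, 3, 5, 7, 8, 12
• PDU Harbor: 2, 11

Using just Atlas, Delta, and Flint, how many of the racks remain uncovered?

Union of Atlas, Delta, Flint = {1, 2, 5, 6, 7, 9, 10, 11, 12}.
Not covered: 3, 4, 8 — 3 racks.

3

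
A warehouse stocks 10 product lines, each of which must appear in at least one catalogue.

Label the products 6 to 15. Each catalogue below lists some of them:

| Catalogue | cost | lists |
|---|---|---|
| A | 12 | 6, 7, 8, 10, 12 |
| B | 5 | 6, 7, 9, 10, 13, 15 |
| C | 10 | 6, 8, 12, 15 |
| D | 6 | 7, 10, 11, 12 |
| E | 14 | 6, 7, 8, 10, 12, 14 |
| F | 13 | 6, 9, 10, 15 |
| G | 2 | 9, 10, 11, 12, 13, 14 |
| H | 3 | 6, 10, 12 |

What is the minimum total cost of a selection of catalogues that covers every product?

B, C, G together cover every product (B ∪ C ∪ G = {6, 7, 8, 9, 10, 11, 12, 13, 14, 15}); total cost 5 + 10 + 2 = 17.
No covering selection has total cost below 17.

17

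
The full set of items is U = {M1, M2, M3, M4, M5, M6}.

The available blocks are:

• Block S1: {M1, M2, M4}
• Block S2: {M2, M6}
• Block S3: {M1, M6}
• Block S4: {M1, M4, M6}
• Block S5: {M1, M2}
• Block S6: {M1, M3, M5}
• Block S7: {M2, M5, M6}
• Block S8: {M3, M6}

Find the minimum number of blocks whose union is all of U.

3

S1 and S4 and S6 together: S1 ∪ S4 ∪ S6 = {M1, M2, M3, M4, M5, M6} — every item is covered.
No 2 of the 8 blocks cover everything (all 28 combinations miss at least one item), so 3 is optimal.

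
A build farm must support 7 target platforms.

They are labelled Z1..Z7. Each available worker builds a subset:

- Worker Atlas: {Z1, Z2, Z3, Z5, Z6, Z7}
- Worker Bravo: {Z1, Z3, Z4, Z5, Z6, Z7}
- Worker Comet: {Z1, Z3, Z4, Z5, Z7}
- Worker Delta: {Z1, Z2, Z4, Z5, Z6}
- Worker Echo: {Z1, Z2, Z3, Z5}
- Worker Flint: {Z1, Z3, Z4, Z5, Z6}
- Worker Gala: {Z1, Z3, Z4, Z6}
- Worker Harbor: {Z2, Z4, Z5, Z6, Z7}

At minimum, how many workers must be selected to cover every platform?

2

Comet and Delta together: Comet ∪ Delta = {Z1, Z2, Z3, Z4, Z5, Z6, Z7} — every platform is covered.
No single worker has all 7 platforms (the largest, Atlas, has 6), so 2 is optimal.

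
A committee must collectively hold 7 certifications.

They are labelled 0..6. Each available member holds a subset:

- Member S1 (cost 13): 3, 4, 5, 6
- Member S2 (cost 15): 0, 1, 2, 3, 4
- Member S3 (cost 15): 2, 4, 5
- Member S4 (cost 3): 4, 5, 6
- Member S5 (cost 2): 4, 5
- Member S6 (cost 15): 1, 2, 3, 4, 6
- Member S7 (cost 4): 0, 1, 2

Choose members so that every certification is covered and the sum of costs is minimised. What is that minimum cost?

S1, S7 together cover every certification (S1 ∪ S7 = {0, 1, 2, 3, 4, 5, 6}); total cost 13 + 4 = 17.
The greedy pick S4, S7, S1 costs 20; no covering selection beats 17.

17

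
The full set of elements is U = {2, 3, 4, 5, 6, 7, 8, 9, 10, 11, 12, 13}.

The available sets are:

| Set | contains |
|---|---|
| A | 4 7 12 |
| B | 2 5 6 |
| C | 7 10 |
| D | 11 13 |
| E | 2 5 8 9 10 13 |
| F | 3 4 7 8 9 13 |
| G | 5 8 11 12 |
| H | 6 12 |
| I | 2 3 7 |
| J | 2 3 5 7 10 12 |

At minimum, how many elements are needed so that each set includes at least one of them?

4

Take T = {6, 7, 8, 11}. Each listed set contains at least one of these, so T is a hitting set of size 4.
No choice of 3 elements meets every set, so 4 is the minimum.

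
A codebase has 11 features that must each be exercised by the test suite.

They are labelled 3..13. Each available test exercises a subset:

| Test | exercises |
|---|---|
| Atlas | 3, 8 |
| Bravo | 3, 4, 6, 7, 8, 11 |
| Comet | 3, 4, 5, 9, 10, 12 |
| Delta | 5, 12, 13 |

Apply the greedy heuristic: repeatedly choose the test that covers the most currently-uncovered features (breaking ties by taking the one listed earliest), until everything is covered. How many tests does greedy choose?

Greedy: pick Bravo (covers 6 new) → pick Comet (covers 4 new) → pick Delta (covers 1 new). Total picks: 3.

3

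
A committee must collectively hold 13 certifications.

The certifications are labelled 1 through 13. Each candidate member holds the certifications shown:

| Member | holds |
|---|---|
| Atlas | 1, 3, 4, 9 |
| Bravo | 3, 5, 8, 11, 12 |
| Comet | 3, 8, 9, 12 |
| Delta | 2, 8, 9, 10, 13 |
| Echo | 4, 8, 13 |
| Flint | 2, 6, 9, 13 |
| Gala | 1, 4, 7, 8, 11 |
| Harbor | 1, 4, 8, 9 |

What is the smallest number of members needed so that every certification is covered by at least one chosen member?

Bravo and Delta and Flint and Gala together: Bravo ∪ Delta ∪ Flint ∪ Gala = {1, 2, 3, 4, 5, 6, 7, 8, 9, 10, 11, 12, 13} — every certification is covered.
No 3 of the 8 members cover everything (all 56 combinations miss at least one certification), so 4 is optimal.

4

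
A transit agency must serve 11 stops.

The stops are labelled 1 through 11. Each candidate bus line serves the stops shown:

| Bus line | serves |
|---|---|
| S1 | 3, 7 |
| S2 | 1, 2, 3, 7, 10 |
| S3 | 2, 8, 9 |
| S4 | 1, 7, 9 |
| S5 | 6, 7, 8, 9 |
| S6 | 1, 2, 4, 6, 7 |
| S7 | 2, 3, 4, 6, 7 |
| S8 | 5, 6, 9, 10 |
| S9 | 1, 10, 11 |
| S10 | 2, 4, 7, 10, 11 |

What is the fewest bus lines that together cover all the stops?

Take {S2, S3, S8, S10}. Their union is {1, 2, 3, 4, 5, 6, 7, 8, 9, 10, 11}, which is all 11 stops.
No 3 of the 10 bus lines cover everything (all 120 combinations miss at least one stop), so 4 is optimal.

4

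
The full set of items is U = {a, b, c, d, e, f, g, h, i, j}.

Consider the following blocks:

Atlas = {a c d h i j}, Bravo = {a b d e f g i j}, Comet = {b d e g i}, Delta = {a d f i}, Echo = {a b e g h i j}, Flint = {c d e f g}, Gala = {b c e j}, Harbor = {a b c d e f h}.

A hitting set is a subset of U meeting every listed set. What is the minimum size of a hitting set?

2

The 2 items {d, e} hit every block.
The blocks Delta, Gala are pairwise disjoint, so any hitting set needs a separate item for each — at least 2. Hence 2 is optimal.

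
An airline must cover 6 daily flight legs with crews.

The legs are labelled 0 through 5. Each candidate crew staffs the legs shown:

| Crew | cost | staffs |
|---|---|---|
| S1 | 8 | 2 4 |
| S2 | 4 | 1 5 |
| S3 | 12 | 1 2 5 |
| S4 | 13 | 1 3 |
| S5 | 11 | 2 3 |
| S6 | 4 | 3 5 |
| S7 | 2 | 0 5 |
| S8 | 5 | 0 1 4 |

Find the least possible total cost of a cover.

S1, S6, S8 together cover every leg (S1 ∪ S6 ∪ S8 = {0, 1, 2, 3, 4, 5}); total cost 8 + 4 + 5 = 17.
The greedy pick S7, S8, S6, S1 costs 19; no covering selection beats 17.

17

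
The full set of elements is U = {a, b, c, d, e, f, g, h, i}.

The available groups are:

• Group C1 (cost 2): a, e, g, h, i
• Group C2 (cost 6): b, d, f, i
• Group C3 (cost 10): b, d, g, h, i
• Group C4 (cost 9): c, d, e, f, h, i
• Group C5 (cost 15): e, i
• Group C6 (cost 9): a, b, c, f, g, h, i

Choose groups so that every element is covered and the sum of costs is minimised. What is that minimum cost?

17

C1, C2, C4 together cover every element (C1 ∪ C2 ∪ C4 = {a, b, c, d, e, f, g, h, i}); total cost 2 + 6 + 9 = 17.
No covering selection has total cost below 17.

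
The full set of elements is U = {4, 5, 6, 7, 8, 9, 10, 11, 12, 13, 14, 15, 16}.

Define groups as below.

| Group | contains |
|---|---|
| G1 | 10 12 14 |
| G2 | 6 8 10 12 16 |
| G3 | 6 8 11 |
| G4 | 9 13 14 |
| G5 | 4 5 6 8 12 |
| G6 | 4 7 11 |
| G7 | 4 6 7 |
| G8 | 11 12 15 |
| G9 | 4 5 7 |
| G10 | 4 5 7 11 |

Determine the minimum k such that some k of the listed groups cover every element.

4

G2, G4, G8, and G10 cover everything between them: the union {4, 5, 6, 7, 8, 9, 10, 11, 12, 13, 14, 15, 16} is all of U.
Only G8 contains 15, so G8 is forced; the remaining 10 elements need at least 3 more groups (each remaining group adds at most 4) — so at least 4 groups are needed, and 4 is optimal.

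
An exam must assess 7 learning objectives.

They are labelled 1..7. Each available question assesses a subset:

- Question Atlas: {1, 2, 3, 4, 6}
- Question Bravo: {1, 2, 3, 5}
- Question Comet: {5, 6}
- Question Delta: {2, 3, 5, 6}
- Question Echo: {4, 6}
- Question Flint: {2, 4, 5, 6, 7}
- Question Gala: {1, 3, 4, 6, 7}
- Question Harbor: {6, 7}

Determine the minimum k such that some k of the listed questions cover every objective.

2

Bravo and Flint together: Bravo ∪ Flint = {1, 2, 3, 4, 5, 6, 7} — every objective is covered.
No single question has all 7 objectives (the largest, Atlas, has 5), so 2 is optimal.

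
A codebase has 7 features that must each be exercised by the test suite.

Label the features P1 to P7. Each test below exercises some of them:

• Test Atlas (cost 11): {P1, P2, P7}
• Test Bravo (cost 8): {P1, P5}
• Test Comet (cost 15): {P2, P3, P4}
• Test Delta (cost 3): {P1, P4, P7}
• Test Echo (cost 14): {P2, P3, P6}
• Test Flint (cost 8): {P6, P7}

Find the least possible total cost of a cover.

25

Bravo, Delta, Echo together cover every feature (Bravo ∪ Delta ∪ Echo = {P1, P2, P3, P4, P5, P6, P7}); total cost 8 + 3 + 14 = 25.
No covering selection has total cost below 25.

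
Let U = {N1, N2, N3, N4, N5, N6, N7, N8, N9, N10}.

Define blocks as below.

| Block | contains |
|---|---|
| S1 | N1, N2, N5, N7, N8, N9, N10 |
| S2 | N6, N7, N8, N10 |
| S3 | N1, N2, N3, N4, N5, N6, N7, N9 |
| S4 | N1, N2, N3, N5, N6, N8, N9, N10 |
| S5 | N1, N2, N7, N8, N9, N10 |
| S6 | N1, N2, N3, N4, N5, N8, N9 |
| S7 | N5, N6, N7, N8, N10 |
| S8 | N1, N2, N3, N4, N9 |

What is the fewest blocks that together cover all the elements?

Take {S1, S3}. Their union is {N1, N2, N3, N4, N5, N6, N7, N8, N9, N10}, which is all 10 elements.
No single block has all 10 elements (the largest, S3, has 8), so 2 is optimal.

2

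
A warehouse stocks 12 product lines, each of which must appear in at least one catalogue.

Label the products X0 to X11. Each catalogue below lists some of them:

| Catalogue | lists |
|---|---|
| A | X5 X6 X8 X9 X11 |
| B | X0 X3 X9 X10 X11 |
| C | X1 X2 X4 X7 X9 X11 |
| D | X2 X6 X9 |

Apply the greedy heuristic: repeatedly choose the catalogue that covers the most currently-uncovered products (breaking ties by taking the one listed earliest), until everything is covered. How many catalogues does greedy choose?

Greedy: pick C (covers 6 new) → pick A (covers 3 new) → pick B (covers 3 new). Total picks: 3.

3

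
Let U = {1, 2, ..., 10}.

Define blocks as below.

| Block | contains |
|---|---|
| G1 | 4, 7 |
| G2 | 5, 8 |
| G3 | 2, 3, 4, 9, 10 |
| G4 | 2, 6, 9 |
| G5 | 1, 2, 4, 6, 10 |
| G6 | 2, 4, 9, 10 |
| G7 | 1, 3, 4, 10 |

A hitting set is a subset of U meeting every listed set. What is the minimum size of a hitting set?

Take H = {2, 4, 8}. Each listed block contains at least one of these, so H is a hitting set of size 3.
The blocks G2, G4, G7 are pairwise disjoint, so any hitting set needs a separate item for each — at least 3. Hence 3 is optimal.

3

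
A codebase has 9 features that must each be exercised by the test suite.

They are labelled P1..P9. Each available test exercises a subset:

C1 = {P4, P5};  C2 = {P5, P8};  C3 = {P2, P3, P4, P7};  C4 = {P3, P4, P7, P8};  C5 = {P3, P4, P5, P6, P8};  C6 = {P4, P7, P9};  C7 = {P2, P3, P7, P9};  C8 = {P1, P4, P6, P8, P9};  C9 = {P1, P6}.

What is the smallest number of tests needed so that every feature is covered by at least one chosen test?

3

C3 and C5 and C8 together: C3 ∪ C5 ∪ C8 = {P1, P2, P3, P4, P5, P6, P7, P8, P9} — every feature is covered.
No 2 of the 9 tests cover everything (all 36 combinations miss at least one feature), so 3 is optimal.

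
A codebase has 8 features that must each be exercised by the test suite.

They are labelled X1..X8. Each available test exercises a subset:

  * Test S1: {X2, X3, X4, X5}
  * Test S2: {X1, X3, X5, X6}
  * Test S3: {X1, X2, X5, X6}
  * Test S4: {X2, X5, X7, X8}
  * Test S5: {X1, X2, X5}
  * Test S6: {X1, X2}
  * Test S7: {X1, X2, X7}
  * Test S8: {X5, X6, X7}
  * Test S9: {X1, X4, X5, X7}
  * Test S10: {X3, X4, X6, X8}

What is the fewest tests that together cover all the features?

S7 and S9 and S10 together: S7 ∪ S9 ∪ S10 = {X1, X2, X3, X4, X5, X6, X7, X8} — every feature is covered.
No 2 of the 10 tests cover everything (all 45 combinations miss at least one feature), so 3 is optimal.

3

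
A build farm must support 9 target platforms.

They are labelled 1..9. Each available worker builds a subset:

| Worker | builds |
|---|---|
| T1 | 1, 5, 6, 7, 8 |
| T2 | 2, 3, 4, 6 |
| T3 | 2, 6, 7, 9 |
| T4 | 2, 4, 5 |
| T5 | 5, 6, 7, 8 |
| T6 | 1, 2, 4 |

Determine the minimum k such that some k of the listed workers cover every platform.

T1 and T2 and T3 together: T1 ∪ T2 ∪ T3 = {1, 2, 3, 4, 5, 6, 7, 8, 9} — every platform is covered.
Only T2 contains 3, so T2 is forced; the remaining 5 platforms need at least 2 more workers (each remaining worker adds at most 4) — so at least 3 workers are needed, and 3 is optimal.

3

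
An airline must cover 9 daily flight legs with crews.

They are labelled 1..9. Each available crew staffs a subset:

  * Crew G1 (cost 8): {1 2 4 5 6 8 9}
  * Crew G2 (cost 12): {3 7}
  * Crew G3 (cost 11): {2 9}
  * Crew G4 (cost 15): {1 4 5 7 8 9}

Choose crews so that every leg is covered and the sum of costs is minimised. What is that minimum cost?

20

G1, G2 together cover every leg (G1 ∪ G2 = {1, 2, 3, 4, 5, 6, 7, 8, 9}); total cost 8 + 12 = 20.
No covering selection has total cost below 20.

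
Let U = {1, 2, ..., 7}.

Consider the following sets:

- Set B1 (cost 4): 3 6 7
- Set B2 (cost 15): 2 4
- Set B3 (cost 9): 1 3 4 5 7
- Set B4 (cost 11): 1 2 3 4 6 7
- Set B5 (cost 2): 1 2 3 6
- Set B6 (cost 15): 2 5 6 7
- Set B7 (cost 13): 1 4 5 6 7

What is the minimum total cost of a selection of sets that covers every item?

B3, B5 together cover every item (B3 ∪ B5 = {1, 2, 3, 4, 5, 6, 7}); total cost 9 + 2 = 11.
No covering selection has total cost below 11.

11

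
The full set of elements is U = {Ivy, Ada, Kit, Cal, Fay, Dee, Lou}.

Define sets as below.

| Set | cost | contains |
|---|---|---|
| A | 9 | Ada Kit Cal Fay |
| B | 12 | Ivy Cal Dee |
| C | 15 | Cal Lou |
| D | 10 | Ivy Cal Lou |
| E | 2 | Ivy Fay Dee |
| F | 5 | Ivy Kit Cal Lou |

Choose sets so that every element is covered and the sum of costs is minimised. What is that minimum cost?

A, E, F together cover every element (A ∪ E ∪ F = {Ivy, Ada, Kit, Cal, Fay, Dee, Lou}); total cost 9 + 2 + 5 = 16.
No covering selection has total cost below 16.

16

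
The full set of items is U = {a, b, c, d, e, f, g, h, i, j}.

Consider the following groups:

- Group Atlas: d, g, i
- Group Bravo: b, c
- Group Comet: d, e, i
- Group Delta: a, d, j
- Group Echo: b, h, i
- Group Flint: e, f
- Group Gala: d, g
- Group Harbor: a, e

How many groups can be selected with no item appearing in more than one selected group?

3

Delta, Echo, Flint are pairwise disjoint (Delta={a,d,j}; Echo={b,h,i}; Flint={e,f}).
Every remaining group overlaps one of these, and no 4 of the listed groups are pairwise disjoint, so 3 is the maximum.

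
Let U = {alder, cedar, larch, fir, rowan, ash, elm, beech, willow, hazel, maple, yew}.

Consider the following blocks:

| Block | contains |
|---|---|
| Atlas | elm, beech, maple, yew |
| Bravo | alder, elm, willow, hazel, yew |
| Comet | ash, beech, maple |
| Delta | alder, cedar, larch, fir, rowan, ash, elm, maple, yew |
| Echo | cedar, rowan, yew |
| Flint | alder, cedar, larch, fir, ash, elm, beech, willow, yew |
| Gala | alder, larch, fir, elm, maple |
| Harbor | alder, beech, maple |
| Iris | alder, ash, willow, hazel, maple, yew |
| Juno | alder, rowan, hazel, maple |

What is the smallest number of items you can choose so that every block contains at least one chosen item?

H = {maple, yew} meets every block (each contains at least one member of H), and |H| = 2.
The blocks Echo, Harbor are pairwise disjoint, so any hitting set needs a separate item for each — at least 2. Hence 2 is optimal.

2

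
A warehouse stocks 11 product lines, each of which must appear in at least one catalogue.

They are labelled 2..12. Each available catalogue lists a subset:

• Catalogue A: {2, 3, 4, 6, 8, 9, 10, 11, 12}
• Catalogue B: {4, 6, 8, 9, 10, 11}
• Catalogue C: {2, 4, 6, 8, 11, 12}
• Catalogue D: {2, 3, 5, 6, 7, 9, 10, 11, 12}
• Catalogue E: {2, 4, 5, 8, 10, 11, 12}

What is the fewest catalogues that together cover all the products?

A and D together: A ∪ D = {2, 3, 4, 5, 6, 7, 8, 9, 10, 11, 12} — every product is covered.
No single catalogue has all 11 products (the largest, A, has 9), so 2 is optimal.

2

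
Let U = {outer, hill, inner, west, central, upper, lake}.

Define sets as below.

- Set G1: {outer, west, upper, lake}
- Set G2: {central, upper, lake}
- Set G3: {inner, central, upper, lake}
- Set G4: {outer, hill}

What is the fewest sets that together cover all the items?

G1, G3, and G4 cover everything between them: the union {outer, hill, inner, west, central, upper, lake} is all of U.
Only G4 contains hill, so G4 is forced; the remaining 5 items need at least 2 more sets (each remaining set adds at most 4) — so at least 3 sets are needed, and 3 is optimal.

3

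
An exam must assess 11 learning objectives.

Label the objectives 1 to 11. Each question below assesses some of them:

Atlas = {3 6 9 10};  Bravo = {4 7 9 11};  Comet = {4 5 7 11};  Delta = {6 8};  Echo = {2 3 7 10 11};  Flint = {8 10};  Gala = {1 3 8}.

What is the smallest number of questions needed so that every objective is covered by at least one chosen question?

Take {Atlas, Comet, Echo, Gala}. Their union is {1, 2, 3, 4, 5, 6, 7, 8, 9, 10, 11}, which is all 11 objectives.
Only Echo contains 2, so Echo is forced; the remaining 6 objectives need at least 3 more questions (each remaining question adds at most 2) — so at least 4 questions are needed, and 4 is optimal.

4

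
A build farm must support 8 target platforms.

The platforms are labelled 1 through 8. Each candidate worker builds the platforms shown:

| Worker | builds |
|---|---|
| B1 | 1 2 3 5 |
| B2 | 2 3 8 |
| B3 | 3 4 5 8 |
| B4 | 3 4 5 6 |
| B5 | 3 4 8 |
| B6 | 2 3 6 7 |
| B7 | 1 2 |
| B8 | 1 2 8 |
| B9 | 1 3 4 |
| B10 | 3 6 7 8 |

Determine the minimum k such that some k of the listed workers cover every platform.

B3 and B6 and B8 together: B3 ∪ B6 ∪ B8 = {1, 2, 3, 4, 5, 6, 7, 8} — every platform is covered.
No 2 of the 10 workers cover everything (all 45 combinations miss at least one platform), so 3 is optimal.

3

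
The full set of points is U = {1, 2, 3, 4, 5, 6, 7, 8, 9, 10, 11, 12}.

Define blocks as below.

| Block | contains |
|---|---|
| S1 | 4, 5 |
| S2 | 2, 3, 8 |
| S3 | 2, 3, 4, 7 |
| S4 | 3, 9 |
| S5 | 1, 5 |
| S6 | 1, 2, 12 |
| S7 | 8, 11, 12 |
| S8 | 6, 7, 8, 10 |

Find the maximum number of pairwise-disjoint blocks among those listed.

S1, S4, S6, S8 are pairwise disjoint (S1={4,5}; S4={3,9}; S6={1,2,12}; S8={6,7,8,10}).
Every remaining block overlaps one of these, and no 5 of the listed blocks are pairwise disjoint, so 4 is the maximum.

4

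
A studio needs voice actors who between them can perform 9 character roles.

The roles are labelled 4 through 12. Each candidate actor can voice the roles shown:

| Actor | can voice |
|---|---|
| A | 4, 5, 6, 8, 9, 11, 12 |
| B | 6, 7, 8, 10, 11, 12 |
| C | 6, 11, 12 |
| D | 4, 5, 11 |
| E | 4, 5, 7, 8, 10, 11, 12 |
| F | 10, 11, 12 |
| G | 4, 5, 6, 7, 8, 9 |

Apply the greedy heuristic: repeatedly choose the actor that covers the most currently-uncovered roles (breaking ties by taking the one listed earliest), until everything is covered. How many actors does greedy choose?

Greedy: pick A (covers 7 new) → pick B (covers 2 new). Total picks: 2.

2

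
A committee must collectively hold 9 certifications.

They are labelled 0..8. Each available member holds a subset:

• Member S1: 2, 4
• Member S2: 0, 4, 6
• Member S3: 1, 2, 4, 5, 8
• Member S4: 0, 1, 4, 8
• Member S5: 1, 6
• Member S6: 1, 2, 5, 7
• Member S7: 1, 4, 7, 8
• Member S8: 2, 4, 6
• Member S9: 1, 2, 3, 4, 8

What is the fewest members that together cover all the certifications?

3

S2 and S6 and S9 together: S2 ∪ S6 ∪ S9 = {0, 1, 2, 3, 4, 5, 6, 7, 8} — every certification is covered.
Only S9 contains 3, so S9 is forced; the remaining 4 certifications need at least 2 more members (each remaining member adds at most 2) — so at least 3 members are needed, and 3 is optimal.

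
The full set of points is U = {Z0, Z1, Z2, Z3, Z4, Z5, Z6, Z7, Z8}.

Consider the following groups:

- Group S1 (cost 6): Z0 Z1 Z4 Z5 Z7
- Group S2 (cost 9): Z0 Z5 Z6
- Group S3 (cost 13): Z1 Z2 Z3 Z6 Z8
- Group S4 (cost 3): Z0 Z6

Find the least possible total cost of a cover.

19

S1, S3 together cover every point (S1 ∪ S3 = {Z0, Z1, Z2, Z3, Z4, Z5, Z6, Z7, Z8}); total cost 6 + 13 = 19.
The greedy pick S1, S4, S3 costs 22; no covering selection beats 19.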